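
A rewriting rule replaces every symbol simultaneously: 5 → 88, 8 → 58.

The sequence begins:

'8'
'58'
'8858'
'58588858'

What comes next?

8858885858588858

Expanding 58588858: 5→88, 8→58, 5→88, 8→58, 8→58, 8→58, 5→88, 8→58. Concatenated: 88 58 88 58 58 58 88 58.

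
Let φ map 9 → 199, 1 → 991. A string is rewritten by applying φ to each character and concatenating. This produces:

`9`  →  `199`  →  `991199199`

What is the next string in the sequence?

Apply φ to 991199199 symbol by symbol: 9→199, 9→199, 1→991, 1→991, 9→199, 9→199, 1→991, 9→199, 9→199; joined: 199 199 991 991 199 199 991 199 199.

199199991991199199991199199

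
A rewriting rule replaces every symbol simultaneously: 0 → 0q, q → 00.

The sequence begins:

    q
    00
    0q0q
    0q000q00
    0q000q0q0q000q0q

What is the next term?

0q000q0q0q000q000q000q0q0q000q00

φ(0q000q0q0q000q0q) expands symbol-by-symbol to 0q 00 0q 0q 0q 00 0q 00 0q 00 0q 0q 0q 00 0q 00; joining the 16 pieces gives the next term.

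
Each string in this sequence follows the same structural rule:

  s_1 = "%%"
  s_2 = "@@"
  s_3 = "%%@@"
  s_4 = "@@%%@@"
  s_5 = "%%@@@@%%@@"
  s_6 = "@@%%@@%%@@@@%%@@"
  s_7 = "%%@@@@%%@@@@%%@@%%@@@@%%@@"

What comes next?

This is a Fibonacci-style word recurrence s(k) = s(k−2)·s(k−1): e.g. %%·@@ = %%@@.
The next term joins @@%%@@%%@@@@%%@@ and %%@@@@%%@@@@%%@@%%@@@@%%@@.

@@%%@@%%@@@@%%@@%%@@@@%%@@@@%%@@%%@@@@%%@@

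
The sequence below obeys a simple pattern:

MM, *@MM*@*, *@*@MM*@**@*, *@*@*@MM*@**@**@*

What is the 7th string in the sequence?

*@*@*@*@*@*@MM*@**@**@**@**@**@*

Every step adds *@ to the front and *@* to the end of the previous string.
From *@*@*@MM*@**@**@*, 3 further steps: *@*@*@MM*@**@**@* → *@*@*@*@MM*@**@**@**@* → *@*@*@*@*@MM*@**@**@**@**@* → (answer).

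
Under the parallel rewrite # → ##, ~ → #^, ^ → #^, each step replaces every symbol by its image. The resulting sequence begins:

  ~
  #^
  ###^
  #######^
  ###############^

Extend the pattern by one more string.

φ(###############^) expands symbol-by-symbol to ## ## ## ## ## ## ## ## ## ## ## ## ## ## ## #^; joining the 16 pieces gives the next term.

###############################^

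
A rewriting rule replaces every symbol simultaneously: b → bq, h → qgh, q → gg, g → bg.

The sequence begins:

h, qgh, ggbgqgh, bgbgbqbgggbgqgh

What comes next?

Rewriting the 15 symbols of bgbgbqbgggbgqgh one by one yields bq bg bq bg bq gg bq bg bg bg bq bg gg bg qgh; concatenated:

bqbgbqbgbqggbqbgbgbgbqbgggbgqgh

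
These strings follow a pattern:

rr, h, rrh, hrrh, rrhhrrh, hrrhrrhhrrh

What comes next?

From term 3 onward, concatenate the second-to-last term with the last: rr·h = rrh, h·rrh = hrrh, …
Continuing: rrhhrrh · hrrhrrhhrrh gives term 7.

rrhhrrhhrrhrrhhrrh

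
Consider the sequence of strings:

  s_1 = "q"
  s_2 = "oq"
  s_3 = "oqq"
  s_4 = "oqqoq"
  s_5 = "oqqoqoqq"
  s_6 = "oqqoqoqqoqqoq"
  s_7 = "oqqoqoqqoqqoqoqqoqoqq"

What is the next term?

oqqoqoqqoqqoqoqqoqoqqoqqoqoqqoqqoq

Each term (from the third on) is the previous term followed by the one before it: term 3 = oq·q = oqq.
The next term joins oqqoqoqqoqqoqoqqoqoqq and oqqoqoqqoqqoq.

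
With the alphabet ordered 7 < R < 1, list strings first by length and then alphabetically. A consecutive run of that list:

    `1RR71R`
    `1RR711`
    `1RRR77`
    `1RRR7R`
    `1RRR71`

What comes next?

1RRRR7

The successor of 1RRR71 increments the rightmost position that isn't already 1 and resets every position after it to 7.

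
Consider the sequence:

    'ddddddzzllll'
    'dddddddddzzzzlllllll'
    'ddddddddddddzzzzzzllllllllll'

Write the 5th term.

ddddddddddddddddddzzzzzzzzzzllllllllllllllll

Each string has the form d^{3n+3} z^{2n} l^{3n+1} (n = 1, 2, …).
For term 5, n = 5, so the run lengths are 18, 10, 16.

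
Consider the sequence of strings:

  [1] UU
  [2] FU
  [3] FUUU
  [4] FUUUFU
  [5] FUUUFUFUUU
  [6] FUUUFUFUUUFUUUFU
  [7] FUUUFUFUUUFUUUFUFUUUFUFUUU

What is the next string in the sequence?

Each term (from the third on) is the previous term followed by the one before it: term 3 = FU·UU = FUUU.
The next term joins FUUUFUFUUUFUUUFUFUUUFUFUUU and FUUUFUFUUUFUUUFU.

FUUUFUFUUUFUUUFUFUUUFUFUUUFUUUFUFUUUFUUUFU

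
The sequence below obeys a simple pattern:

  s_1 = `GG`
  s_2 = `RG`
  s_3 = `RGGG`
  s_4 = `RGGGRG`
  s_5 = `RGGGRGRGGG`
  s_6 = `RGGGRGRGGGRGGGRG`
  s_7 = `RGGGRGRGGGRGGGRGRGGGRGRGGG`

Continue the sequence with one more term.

RGGGRGRGGGRGGGRGRGGGRGRGGGRGGGRGRGGGRGGGRG

Each term (from the third on) is the previous term followed by the one before it: term 3 = RG·GG = RGGG.
The next term joins RGGGRGRGGGRGGGRGRGGGRGRGGG and RGGGRGRGGGRGGGRG.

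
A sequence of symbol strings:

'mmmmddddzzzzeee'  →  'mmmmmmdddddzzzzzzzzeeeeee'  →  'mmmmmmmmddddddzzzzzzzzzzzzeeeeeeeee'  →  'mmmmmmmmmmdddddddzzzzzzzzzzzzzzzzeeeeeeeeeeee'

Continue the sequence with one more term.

mmmmmmmmmmmmddddddddzzzzzzzzzzzzzzzzzzzzeeeeeeeeeeeeeee

Term n consists of 2n+2 m's, followed by n+3 d's, followed by 4n z's, followed by 3n e's (n = 1, 2, …).
For the next term, n = 5, so the run lengths are 12, 8, 20, 15.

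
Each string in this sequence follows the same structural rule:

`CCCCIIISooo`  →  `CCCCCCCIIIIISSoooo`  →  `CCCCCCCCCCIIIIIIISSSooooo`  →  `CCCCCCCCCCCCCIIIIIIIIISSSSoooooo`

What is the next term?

CCCCCCCCCCCCCCCCIIIIIIIIIIISSSSSooooooo

Term n consists of 3n+1 C's, followed by 2n+1 I's, followed by n S's, followed by n+2 o's (n = 1, 2, …).
For the next term, n = 5, so the run lengths are 16, 11, 5, 7.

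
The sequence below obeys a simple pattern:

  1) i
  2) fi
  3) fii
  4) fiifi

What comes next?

fiififii

Each term (from the third on) is the previous term followed by the one before it: term 3 = fi·i = fii.
Continuing: fiifi · fii gives term 5.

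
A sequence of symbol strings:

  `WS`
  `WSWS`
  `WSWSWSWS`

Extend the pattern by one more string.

WSWSWSWSWSWSWSWS

Each string is two copies of the previous one concatenated.
So the next term is two copies of WSWSWSWS.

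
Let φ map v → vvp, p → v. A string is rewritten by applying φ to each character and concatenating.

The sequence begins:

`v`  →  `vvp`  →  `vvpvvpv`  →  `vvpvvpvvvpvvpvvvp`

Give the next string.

Rewriting the 17 symbols of vvpvvpvvvpvvpvvvp one by one yields vvp vvp v vvp vvp v vvp vvp vvp v vvp vvp v vvp vvp vvp v; concatenated:

vvpvvpvvvpvvpvvvpvvpvvpvvvpvvpvvvpvvpvvpv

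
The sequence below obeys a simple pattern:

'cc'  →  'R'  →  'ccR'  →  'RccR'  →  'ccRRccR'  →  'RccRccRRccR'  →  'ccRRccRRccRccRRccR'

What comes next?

Each term (from the third on) is the two preceding terms concatenated in order: term 3 = cc·R = ccR.
Continuing: RccRccRRccR · ccRRccRRccRccRRccR gives term 8.

RccRccRRccRccRRccRRccRccRRccR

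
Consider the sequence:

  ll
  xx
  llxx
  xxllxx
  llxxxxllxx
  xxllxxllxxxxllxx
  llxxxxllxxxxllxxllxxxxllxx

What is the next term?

xxllxxllxxxxllxxllxxxxllxxxxllxxllxxxxllxx

This is a Fibonacci-style word recurrence s(k) = s(k−2)·s(k−1): e.g. ll·xx = llxx.
Continuing: xxllxxllxxxxllxx · llxxxxllxxxxllxxllxxxxllxx gives term 8.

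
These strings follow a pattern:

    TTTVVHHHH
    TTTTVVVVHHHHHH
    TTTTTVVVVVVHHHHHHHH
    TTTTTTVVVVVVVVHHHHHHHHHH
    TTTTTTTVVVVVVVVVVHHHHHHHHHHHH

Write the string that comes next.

TTTTTTTTVVVVVVVVVVVVHHHHHHHHHHHHHH

Each string has the form T^{n+2} V^{2n} H^{2n+2} (n = 1, 2, …).
At n = 6 the blocks have lengths 8, 12, 14.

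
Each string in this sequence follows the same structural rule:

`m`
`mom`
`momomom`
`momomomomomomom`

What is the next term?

s(k+1) = s(k)·o·s(k) — each term doubles the last with 'o' between the halves.
One more doubling of momomomomomomom gives the answer.

momomomomomomomomomomomomomomom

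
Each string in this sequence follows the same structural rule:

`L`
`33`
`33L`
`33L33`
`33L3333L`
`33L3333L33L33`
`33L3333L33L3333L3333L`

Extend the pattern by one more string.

33L3333L33L3333L3333L33L3333L33L33

From term 3 onward, concatenate the last term with the second-to-last: 33·L = 33L, 33L·33 = 33L33, …
So term 8 is 33L3333L33L3333L3333L·33L3333L33L33.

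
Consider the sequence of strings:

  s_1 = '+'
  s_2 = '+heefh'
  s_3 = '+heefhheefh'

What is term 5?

The strings grow by a fixed suffix heefh each time.
From +heefhheefh, 2 further steps: +heefhheefh → +heefhheefhheefh → (answer).

+heefhheefhheefhheefh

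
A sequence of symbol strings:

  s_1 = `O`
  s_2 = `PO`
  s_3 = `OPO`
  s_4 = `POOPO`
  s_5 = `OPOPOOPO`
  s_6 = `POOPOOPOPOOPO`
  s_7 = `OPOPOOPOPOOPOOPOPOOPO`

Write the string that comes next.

POOPOOPOPOOPOOPOPOOPOPOOPOOPOPOOPO

Each term (from the third on) is the two preceding terms concatenated in order: term 3 = O·PO = OPO.
Continuing: POOPOOPOPOOPO · OPOPOOPOPOOPOOPOPOOPO gives term 8.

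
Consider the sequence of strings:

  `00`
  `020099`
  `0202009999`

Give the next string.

02020200999999

s(k+1) = 02·s(k)·99, so each term gains 02 as a prefix and 99 as a suffix.
So the next term is 02·0202009999·99.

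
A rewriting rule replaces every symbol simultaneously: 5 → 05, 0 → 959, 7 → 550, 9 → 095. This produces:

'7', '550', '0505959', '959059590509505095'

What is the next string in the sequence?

09505095959050950509595905959095059590595909505

Applying the rule to each of the 18 symbols of 959059590509505095 gives the pieces 095 05 095 959 05 095 05 095 959 05 959 095 05 959 05 959 095 05, which concatenate to the answer.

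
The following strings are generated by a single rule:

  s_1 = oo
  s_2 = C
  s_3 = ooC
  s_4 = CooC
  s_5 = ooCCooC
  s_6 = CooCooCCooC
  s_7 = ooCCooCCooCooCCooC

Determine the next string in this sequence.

From term 3 onward, concatenate the second-to-last term with the last: oo·C = ooC, C·ooC = CooC, …
The next term joins CooCooCCooC and ooCCooCCooCooCCooC.

CooCooCCooCooCCooCCooCooCCooC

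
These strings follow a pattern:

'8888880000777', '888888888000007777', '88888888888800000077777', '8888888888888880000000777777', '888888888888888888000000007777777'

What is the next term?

88888888888888888888800000000077777777

The n-th term is 3n+3 8's then n+3 0's then n+2 7's (n = 1, 2, …).
For the next term, n = 6, so the run lengths are 21, 9, 8.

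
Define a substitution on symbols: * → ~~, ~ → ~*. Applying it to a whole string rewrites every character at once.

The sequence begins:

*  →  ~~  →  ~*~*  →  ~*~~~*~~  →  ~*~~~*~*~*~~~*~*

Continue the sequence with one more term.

Applying the rule to each of the 16 symbols of ~*~~~*~*~*~~~*~* gives the pieces ~* ~~ ~* ~* ~* ~~ ~* ~~ ~* ~~ ~* ~* ~* ~~ ~* ~~, which concatenate to the answer.

~*~~~*~*~*~~~*~~~*~~~*~*~*~~~*~~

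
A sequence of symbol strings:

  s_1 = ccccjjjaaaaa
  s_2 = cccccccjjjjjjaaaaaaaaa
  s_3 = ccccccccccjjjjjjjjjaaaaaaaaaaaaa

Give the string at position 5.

ccccccccccccccccjjjjjjjjjjjjjjjaaaaaaaaaaaaaaaaaaaaa

Each string has the form c^{3n+1} j^{3n} a^{4n+1} (n = 1, 2, …).
At n = 5 the blocks have lengths 16, 15, 21.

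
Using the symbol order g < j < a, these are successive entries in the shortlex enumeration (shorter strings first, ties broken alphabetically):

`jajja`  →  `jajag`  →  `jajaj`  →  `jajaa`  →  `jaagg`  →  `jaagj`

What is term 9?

jaajj

Continuing the enumeration 3 steps past jaagj: jaagj → jaaga → jaajg → (answer).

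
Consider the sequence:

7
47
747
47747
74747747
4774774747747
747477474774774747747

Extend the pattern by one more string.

Each term (from the third on) is the two preceding terms concatenated in order: term 3 = 7·47 = 747.
Continuing: 4774774747747 · 747477474774774747747 gives term 8.

4774774747747747477474774774747747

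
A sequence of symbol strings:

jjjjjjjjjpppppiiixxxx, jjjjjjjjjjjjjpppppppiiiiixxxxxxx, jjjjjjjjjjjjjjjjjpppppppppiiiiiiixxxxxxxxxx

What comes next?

jjjjjjjjjjjjjjjjjjjjjpppppppppppiiiiiiiiixxxxxxxxxxxxx

Reading off run lengths: j runs 9, 13, 17; p runs 5, 7, 9; i runs 3, 5, 7; x runs 4, 7, 10 — each is linear in n, where the shown terms are n = 2, 3, 4.
For the next term, n = 5, so the run lengths are 21, 11, 9, 13.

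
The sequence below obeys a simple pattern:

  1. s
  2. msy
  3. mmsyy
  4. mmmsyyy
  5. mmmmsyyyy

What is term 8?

Every step adds m to the front and y to the end of the previous string.
From mmmmsyyyy, 3 further steps: mmmmsyyyy → mmmmmsyyyyy → mmmmmmsyyyyyy → (answer).

mmmmmmmsyyyyyyy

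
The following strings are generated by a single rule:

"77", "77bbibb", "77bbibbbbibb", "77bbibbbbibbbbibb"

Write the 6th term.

Each term is the previous one with bbibb appended.
From 77bbibbbbibbbbibb, 2 further steps: 77bbibbbbibbbbibb → 77bbibbbbibbbbibbbbibb → (answer).

77bbibbbbibbbbibbbbibbbbibb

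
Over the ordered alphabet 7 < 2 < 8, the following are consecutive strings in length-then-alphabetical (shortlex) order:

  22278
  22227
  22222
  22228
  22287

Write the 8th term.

Continuing the enumeration 3 steps past 22287: 22287 → 22282 → 22288 → (answer).

22877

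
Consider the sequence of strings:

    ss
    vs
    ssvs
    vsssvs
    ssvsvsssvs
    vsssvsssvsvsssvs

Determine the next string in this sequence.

ssvsvsssvsvsssvsssvsvsssvs

This is a Fibonacci-style word recurrence s(k) = s(k−2)·s(k−1): e.g. ss·vs = ssvs.
The next term joins ssvsvsssvs and vsssvsssvsvsssvs.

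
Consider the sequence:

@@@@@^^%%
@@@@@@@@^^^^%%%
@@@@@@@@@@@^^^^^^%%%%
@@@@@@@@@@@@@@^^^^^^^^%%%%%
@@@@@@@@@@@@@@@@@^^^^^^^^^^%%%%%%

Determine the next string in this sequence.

@@@@@@@@@@@@@@@@@@@@^^^^^^^^^^^^%%%%%%%

Each string has the form @^{3n-1} ^^{2n-2} %^{n}, where the shown terms are n = 2, 3, 4, 5, 6.
For the next term, n = 7, so the run lengths are 20, 12, 7.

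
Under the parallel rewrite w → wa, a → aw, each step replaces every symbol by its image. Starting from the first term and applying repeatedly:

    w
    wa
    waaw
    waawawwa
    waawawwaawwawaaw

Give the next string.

Rewriting the 16 symbols of waawawwaawwawaaw one by one yields wa aw aw wa aw wa wa aw aw wa wa aw wa aw aw wa; concatenated:

waawawwaawwawaawawwawaawwaawawwa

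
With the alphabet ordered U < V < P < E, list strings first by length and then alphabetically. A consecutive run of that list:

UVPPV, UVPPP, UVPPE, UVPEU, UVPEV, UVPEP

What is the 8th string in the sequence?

Advancing 2 positions from UVPEP through UVPEP → UVPEE reaches term 8.

UVEUU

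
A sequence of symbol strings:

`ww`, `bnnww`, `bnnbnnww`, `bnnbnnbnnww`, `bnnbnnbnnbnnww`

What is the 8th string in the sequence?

bnnbnnbnnbnnbnnbnnbnnww

The strings grow by a fixed prefix bnn each time.
From bnnbnnbnnbnnww, 3 further steps: bnnbnnbnnbnnww → bnnbnnbnnbnnbnnww → bnnbnnbnnbnnbnnbnnww → (answer).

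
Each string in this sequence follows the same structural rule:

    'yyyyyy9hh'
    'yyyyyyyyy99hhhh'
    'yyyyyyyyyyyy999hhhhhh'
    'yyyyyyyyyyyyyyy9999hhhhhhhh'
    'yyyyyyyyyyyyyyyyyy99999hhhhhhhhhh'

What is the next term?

Term n consists of 3n+3 y's, followed by n 9's, followed by 2n h's (n = 1, 2, …).
Setting n = 6 gives 21, 6, 12 characters in each block.

yyyyyyyyyyyyyyyyyyyyy999999hhhhhhhhhhhh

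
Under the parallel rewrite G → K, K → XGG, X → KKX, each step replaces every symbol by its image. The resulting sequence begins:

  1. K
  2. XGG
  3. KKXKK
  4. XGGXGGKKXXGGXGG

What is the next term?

Replace each of the 15 characters of XGGXGGKKXXGGXGG in place — KKX K K KKX K K XGG XGG KKX KKX K K KKX K K — and concatenate.

KKXKKKKXKKXGGXGGKKXKKXKKKKXKK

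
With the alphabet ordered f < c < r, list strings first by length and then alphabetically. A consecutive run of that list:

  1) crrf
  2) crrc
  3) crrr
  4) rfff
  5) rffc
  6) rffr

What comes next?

rfcf

The successor of rffr increments the rightmost position that isn't already r and resets every position after it to f.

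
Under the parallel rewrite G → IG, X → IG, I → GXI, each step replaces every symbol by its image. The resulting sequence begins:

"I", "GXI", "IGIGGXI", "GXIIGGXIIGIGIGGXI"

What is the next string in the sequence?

IGIGGXIGXIIGIGIGGXIGXIIGGXIIGGXIIGIGIGGXI

Applying the rule to each of the 17 symbols of GXIIGGXIIGIGIGGXI gives the pieces IG IG GXI GXI IG IG IG GXI GXI IG GXI IG GXI IG IG IG GXI, which concatenate to the answer.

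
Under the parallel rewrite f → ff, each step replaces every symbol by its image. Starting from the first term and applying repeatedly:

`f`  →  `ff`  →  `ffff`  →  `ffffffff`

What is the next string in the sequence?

Rewriting each symbol of ffffffff: f→ff, f→ff, f→ff, f→ff, f→ff, f→ff, f→ff, f→ff, which concatenates to ff ff ff ff ff ff ff ff.

ffffffffffffffff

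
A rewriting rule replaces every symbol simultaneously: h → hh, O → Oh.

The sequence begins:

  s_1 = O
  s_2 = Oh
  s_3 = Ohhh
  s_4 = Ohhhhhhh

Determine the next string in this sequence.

Apply φ to Ohhhhhhh symbol by symbol: O→Oh, h→hh, h→hh, h→hh, h→hh, h→hh, h→hh, h→hh; joined: Oh hh hh hh hh hh hh hh.

Ohhhhhhhhhhhhhhh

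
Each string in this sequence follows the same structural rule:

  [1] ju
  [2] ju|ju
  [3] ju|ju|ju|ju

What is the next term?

s(k+1) = s(k)·|·s(k) — each term doubles the last with '|' between the halves.
So the next term is two copies of ju|ju|ju|ju with '|' between the halves.

ju|ju|ju|ju|ju|ju|ju|ju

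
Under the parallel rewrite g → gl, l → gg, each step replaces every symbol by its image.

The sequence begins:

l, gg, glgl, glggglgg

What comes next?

glggglglglggglgl

Rewriting each symbol of glggglgg: g→gl, l→gg, g→gl, g→gl, g→gl, l→gg, g→gl, g→gl, which concatenates to gl gg gl gl gl gg gl gl.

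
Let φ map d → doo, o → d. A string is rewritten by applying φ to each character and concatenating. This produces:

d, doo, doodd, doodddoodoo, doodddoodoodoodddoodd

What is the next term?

doodddoodoodoodddoodddoodddoodoodoodddoodoo

Replace each of the 21 characters of doodddoodoodoodddoodd in place — doo d d doo doo doo d d doo d d doo d d doo doo doo d d doo doo — and concatenate.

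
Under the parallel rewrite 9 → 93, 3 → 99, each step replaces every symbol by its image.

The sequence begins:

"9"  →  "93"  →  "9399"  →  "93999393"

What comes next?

Rewriting each symbol of 93999393: 9→93, 3→99, 9→93, 9→93, 9→93, 3→99, 9→93, 3→99, which concatenates to 93 99 93 93 93 99 93 99.

9399939393999399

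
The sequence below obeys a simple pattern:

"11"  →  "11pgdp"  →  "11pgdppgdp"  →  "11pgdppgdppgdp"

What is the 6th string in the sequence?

Each term is the previous one with pgdp appended.
From 11pgdppgdppgdp, 2 further steps: 11pgdppgdppgdp → 11pgdppgdppgdppgdp → (answer).

11pgdppgdppgdppgdppgdp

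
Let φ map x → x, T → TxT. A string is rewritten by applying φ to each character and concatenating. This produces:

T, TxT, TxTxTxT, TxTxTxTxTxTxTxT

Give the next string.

Rewriting the 15 symbols of TxTxTxTxTxTxTxT one by one yields TxT x TxT x TxT x TxT x TxT x TxT x TxT x TxT; concatenated:

TxTxTxTxTxTxTxTxTxTxTxTxTxTxTxT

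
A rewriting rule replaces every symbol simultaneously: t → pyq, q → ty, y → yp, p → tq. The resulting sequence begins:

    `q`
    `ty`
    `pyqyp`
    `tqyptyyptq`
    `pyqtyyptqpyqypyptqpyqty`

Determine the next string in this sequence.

tqyptypyqypyptqpyqtytqyptyyptqyptqpyqtytqyptypyqyp

Replace each of the 23 characters of pyqtyyptqpyqypyptqpyqty in place — tq yp ty pyq yp yp tq pyq ty tq yp ty yp tq yp tq pyq ty tq yp ty pyq yp — and concatenate.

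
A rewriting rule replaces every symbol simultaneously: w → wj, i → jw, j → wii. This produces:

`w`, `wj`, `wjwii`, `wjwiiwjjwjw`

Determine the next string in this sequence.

wjwiiwjjwjwwjwiiwiiwjwiiwj

Apply φ to wjwiiwjjwjw symbol by symbol: w→wj, j→wii, w→wj, i→jw, i→jw, w→wj, j→wii, j→wii, w→wj, j→wii, w→wj; joined: wj wii wj jw jw wj wii wii wj wii wj.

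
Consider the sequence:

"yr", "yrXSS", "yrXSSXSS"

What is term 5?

yrXSSXSSXSSXSS

Every step adds XSS to the end: s(k+1) = s(k)·XSS.
From yrXSSXSS, 2 further steps: yrXSSXSS → yrXSSXSSXSS → (answer).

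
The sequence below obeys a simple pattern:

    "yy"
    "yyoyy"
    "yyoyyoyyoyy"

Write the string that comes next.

yyoyyoyyoyyoyyoyyoyyoyy

Each string is two copies of the previous one joined by 'o'.
So the next term is two copies of yyoyyoyyoyy with 'o' between the halves.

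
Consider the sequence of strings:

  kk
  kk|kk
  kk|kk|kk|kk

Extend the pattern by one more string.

kk|kk|kk|kk|kk|kk|kk|kk

Each string is two copies of the previous one joined by '|'.
One more doubling of kk|kk|kk|kk gives the answer.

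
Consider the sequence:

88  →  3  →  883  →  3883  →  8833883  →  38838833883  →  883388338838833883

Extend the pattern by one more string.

Each term (from the third on) is the two preceding terms concatenated in order: term 3 = 88·3 = 883.
Continuing: 38838833883 · 883388338838833883 gives term 8.

38838833883883388338838833883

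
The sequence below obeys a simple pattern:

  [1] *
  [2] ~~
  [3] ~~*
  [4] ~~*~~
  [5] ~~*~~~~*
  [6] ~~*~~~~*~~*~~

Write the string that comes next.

~~*~~~~*~~*~~~~*~~~~*

This is a Fibonacci-style word recurrence s(k) = s(k−1)·s(k−2): e.g. ~~·* = ~~*.
Continuing: ~~*~~~~*~~*~~ · ~~*~~~~* gives term 7.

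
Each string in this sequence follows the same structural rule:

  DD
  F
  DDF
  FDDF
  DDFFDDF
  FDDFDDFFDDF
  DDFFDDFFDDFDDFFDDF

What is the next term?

FDDFDDFFDDFDDFFDDFFDDFDDFFDDF

Each term (from the third on) is the two preceding terms concatenated in order: term 3 = DD·F = DDF.
Continuing: FDDFDDFFDDF · DDFFDDFFDDFDDFFDDF gives term 8.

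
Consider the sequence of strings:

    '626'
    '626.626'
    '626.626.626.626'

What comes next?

Each string is two copies of the previous one joined by '.'.
One more doubling of 626.626.626.626 gives the answer.

626.626.626.626.626.626.626.626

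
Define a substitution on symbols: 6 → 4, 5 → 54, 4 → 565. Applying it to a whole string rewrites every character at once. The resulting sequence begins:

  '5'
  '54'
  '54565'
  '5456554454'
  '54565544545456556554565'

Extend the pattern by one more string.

545655445454565565545655456554454544545456554454

Replace each of the 23 characters of 54565544545456556554565 in place — 54 565 54 4 54 54 565 565 54 565 54 565 54 4 54 54 4 54 54 565 54 4 54 — and concatenate.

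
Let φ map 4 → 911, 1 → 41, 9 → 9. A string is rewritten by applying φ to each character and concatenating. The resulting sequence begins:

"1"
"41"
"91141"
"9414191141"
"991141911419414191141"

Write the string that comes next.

994141911419414191141991141911419414191141

Applying the rule to each of the 21 symbols of 991141911419414191141 gives the pieces 9 9 41 41 911 41 9 41 41 911 41 9 911 41 911 41 9 41 41 911 41, which concatenate to the answer.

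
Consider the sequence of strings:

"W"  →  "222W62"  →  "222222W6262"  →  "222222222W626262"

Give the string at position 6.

222222222222222W6262626262

Each term wraps the previous one in 222 on the left and 62 on the right.
From 222222222W626262, 2 further steps: 222222222W626262 → 222222222222W62626262 → (answer).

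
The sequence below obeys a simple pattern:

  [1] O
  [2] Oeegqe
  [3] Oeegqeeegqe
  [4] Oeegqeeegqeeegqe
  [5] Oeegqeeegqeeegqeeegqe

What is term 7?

Oeegqeeegqeeegqeeegqeeegqeeegqe

Every step adds eegqe to the end: s(k+1) = s(k)·eegqe.
From Oeegqeeegqeeegqeeegqe, 2 further steps: Oeegqeeegqeeegqeeegqe → Oeegqeeegqeeegqeeegqeeegqe → (answer).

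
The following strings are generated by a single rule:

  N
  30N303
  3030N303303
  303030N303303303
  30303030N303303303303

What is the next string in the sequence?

Each term wraps the previous one in 30 on the left and 303 on the right.
Applying this once more to 30303030N303303303303:

3030303030N303303303303303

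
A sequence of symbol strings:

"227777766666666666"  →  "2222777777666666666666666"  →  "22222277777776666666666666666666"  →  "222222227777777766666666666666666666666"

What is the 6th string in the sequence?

The n-th term is 2n-2 2's then n+3 7's then 4n+3 6's, where the shown terms are n = 2, 3, 4, 5.
For term 6, n = 7, so the run lengths are 12, 10, 31.

22222222222277777777776666666666666666666666666666666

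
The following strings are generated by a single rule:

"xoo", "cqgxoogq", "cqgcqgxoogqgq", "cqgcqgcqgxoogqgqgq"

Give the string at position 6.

cqgcqgcqgcqgcqgxoogqgqgqgqgq

Every step adds cqg to the front and gq to the end of the previous string.
From cqgcqgcqgxoogqgqgq, 2 further steps: cqgcqgcqgxoogqgqgq → cqgcqgcqgcqgxoogqgqgqgq → (answer).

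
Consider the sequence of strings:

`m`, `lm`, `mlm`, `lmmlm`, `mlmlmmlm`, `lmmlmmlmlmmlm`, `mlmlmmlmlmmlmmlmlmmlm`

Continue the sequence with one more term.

From term 3 onward, concatenate the second-to-last term with the last: m·lm = mlm, lm·mlm = lmmlm, …
Continuing: lmmlmmlmlmmlm · mlmlmmlmlmmlmmlmlmmlm gives term 8.

lmmlmmlmlmmlmmlmlmmlmlmmlmmlmlmmlm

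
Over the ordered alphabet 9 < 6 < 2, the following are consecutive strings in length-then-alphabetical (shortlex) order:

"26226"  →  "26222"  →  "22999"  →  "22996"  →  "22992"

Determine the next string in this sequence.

22969

Treat 22992 as a base-3 numeral over the given alphabet and add one, carrying through any trailing 2's.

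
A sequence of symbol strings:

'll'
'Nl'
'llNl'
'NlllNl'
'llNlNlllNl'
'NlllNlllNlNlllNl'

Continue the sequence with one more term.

This is a Fibonacci-style word recurrence s(k) = s(k−2)·s(k−1): e.g. ll·Nl = llNl.
So term 7 is llNlNlllNl·NlllNlllNlNlllNl.

llNlNlllNlNlllNlllNlNlllNl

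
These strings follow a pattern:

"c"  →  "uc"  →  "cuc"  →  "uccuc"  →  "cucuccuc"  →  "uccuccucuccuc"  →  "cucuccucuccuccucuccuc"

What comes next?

uccuccucuccuccucuccucuccuccucuccuc

Each term (from the third on) is the two preceding terms concatenated in order: term 3 = c·uc = cuc.
Continuing: uccuccucuccuc · cucuccucuccuccucuccuc gives term 8.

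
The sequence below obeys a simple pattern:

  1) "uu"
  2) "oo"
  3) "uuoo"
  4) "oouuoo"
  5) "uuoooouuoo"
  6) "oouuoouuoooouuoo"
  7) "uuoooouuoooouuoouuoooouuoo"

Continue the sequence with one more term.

From term 3 onward, concatenate the second-to-last term with the last: uu·oo = uuoo, oo·uuoo = oouuoo, …
So term 8 is oouuoouuoooouuoo·uuoooouuoooouuoouuoooouuoo.

oouuoouuoooouuoouuoooouuoooouuoouuoooouuoo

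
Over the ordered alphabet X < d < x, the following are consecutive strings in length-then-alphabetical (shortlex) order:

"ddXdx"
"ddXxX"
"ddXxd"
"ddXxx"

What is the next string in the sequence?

Treat ddXxx as a base-3 numeral over the given alphabet and add one, carrying through any trailing x's.

dddXX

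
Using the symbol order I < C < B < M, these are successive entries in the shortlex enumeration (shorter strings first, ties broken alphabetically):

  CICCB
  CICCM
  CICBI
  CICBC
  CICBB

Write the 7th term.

CICMI

Advancing 2 positions from CICBB through CICBB → CICBM reaches term 7.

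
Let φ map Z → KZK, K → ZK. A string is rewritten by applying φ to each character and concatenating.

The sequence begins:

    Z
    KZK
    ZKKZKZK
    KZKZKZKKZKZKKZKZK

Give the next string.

Replace each of the 17 characters of KZKZKZKKZKZKKZKZK in place — ZK KZK ZK KZK ZK KZK ZK ZK KZK ZK KZK ZK ZK KZK ZK KZK ZK — and concatenate.

ZKKZKZKKZKZKKZKZKZKKZKZKKZKZKZKKZKZKKZKZK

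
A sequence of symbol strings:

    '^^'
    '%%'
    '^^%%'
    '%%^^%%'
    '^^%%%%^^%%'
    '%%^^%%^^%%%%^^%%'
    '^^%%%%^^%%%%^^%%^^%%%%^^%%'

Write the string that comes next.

Each term (from the third on) is the two preceding terms concatenated in order: term 3 = ^^·%% = ^^%%.
Continuing: %%^^%%^^%%%%^^%% · ^^%%%%^^%%%%^^%%^^%%%%^^%% gives term 8.

%%^^%%^^%%%%^^%%^^%%%%^^%%%%^^%%^^%%%%^^%%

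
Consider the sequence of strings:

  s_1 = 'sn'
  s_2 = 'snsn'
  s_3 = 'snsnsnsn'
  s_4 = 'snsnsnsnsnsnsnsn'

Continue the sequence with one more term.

snsnsnsnsnsnsnsnsnsnsnsnsnsnsnsn

Every step duplicates the string.
One more doubling of snsnsnsnsnsnsnsn gives the answer.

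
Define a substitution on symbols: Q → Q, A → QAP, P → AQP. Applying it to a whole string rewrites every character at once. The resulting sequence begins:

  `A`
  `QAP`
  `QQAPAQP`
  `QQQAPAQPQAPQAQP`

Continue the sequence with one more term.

QQQQAPAQPQAPQAQPQQAPAQPQQAPQAQP

Replace each of the 15 characters of QQQAPAQPQAPQAQP in place — Q Q Q QAP AQP QAP Q AQP Q QAP AQP Q QAP Q AQP — and concatenate.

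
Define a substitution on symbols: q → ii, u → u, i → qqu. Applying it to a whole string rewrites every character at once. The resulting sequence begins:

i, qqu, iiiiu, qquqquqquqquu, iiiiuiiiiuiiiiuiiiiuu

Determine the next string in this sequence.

qquqquqquqquuqquqquqquqquuqquqquqquqquuqquqquqquqquuu

Applying the rule to each of the 21 symbols of iiiiuiiiiuiiiiuiiiiuu gives the pieces qqu qqu qqu qqu u qqu qqu qqu qqu u qqu qqu qqu qqu u qqu qqu qqu qqu u u, which concatenate to the answer.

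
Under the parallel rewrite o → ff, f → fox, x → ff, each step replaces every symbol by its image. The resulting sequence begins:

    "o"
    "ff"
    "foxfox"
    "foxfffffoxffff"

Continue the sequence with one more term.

foxfffffoxfoxfoxfoxfoxfffffoxfoxfoxfox

Applying the rule to each of the 14 symbols of foxfffffoxffff gives the pieces fox ff ff fox fox fox fox fox ff ff fox fox fox fox, which concatenate to the answer.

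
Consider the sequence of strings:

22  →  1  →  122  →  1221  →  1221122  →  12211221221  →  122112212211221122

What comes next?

12211221221122112212211221221

This is a Fibonacci-style word recurrence s(k) = s(k−1)·s(k−2): e.g. 1·22 = 122.
Continuing: 122112212211221122 · 12211221221 gives term 8.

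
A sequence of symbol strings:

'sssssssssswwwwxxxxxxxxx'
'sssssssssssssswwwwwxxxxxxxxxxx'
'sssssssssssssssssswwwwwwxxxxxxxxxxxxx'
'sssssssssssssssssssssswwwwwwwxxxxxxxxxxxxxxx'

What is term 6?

Each string has the form s^{4n-2} w^{n+1} x^{2n+3}, where the shown terms are n = 3, 4, 5, 6.
At n = 8 the blocks have lengths 30, 9, 19.

sssssssssssssssssssssssssssssswwwwwwwwwxxxxxxxxxxxxxxxxxxx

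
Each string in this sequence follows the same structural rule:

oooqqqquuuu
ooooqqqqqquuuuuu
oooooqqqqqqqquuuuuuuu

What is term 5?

Reading off run lengths: o runs 3, 4, 5; q runs 4, 6, 8; u runs 4, 6, 8 — each is linear in n, where the shown terms are n = 2, 3, 4.
At n = 6 the blocks have lengths 7, 12, 12.

oooooooqqqqqqqqqqqquuuuuuuuuuuu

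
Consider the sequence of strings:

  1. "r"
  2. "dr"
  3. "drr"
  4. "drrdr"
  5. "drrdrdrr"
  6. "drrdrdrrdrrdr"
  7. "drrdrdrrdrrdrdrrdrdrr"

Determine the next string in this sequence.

This is a Fibonacci-style word recurrence s(k) = s(k−1)·s(k−2): e.g. dr·r = drr.
So term 8 is drrdrdrrdrrdrdrrdrdrr·drrdrdrrdrrdr.

drrdrdrrdrrdrdrrdrdrrdrrdrdrrdrrdr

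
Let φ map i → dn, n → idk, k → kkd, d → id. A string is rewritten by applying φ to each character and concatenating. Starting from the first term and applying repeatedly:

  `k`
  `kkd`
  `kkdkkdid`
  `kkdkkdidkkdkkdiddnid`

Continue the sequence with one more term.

kkdkkdidkkdkkdiddnidkkdkkdidkkdkkdiddnidididkdnid

φ(kkdkkdidkkdkkdiddnid) expands symbol-by-symbol to kkd kkd id kkd kkd id dn id kkd kkd id kkd kkd id dn id id idk dn id; joining the 20 pieces gives the next term.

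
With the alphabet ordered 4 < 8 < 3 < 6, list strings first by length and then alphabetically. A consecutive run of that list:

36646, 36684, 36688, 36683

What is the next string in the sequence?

36686

Find the rightmost character of 36683 below 6, bump it to the next letter, and reset everything to its right to 4.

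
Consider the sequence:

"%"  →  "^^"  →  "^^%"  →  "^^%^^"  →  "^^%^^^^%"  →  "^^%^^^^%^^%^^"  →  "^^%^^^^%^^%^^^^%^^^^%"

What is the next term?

Each term (from the third on) is the previous term followed by the one before it: term 3 = ^^·% = ^^%.
The next term joins ^^%^^^^%^^%^^^^%^^^^% and ^^%^^^^%^^%^^.

^^%^^^^%^^%^^^^%^^^^%^^%^^^^%^^%^^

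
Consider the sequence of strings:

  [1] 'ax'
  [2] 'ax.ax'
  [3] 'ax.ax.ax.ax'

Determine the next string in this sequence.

s(k+1) = s(k)·.·s(k) — each term doubles the last with '.' between the halves.
Doubling ax.ax.ax.ax with '.' between the halves:

ax.ax.ax.ax.ax.ax.ax.ax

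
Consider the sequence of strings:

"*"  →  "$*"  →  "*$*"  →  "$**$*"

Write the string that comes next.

*$*$**$*

This is a Fibonacci-style word recurrence s(k) = s(k−2)·s(k−1): e.g. *·$* = *$*.
Continuing: *$* · $**$* gives term 5.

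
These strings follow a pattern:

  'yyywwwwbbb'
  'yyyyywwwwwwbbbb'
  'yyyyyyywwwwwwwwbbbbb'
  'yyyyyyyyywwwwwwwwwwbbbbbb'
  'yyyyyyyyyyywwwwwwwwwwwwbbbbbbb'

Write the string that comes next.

yyyyyyyyyyyyywwwwwwwwwwwwwwbbbbbbbb

Term n consists of 2n-1 y's, followed by 2n w's, followed by n+1 b's, where the shown terms are n = 2, 3, 4, 5, 6.
For the next term, n = 7, so the run lengths are 13, 14, 8.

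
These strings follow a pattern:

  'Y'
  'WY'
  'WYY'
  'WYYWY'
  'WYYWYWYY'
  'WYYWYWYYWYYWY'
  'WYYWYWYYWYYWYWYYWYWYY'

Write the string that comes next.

WYYWYWYYWYYWYWYYWYWYYWYYWYWYYWYYWY

Each term (from the third on) is the previous term followed by the one before it: term 3 = WY·Y = WYY.
Continuing: WYYWYWYYWYYWYWYYWYWYY · WYYWYWYYWYYWY gives term 8.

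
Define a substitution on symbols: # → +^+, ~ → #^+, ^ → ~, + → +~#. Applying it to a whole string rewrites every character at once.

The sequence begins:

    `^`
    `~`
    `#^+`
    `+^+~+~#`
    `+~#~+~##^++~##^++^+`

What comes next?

+~##^++^+#^++~##^++^++^+~+~#+~##^++^++^+~+~#+~#~+~#

Applying the rule to each of the 19 symbols of +~#~+~##^++~##^++^+ gives the pieces +~# #^+ +^+ #^+ +~# #^+ +^+ +^+ ~ +~# +~# #^+ +^+ +^+ ~ +~# +~# ~ +~#, which concatenate to the answer.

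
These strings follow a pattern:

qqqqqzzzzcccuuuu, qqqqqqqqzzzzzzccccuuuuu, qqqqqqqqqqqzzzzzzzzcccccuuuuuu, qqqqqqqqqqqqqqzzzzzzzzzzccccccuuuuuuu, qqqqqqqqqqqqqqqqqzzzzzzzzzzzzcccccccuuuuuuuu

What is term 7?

Reading off run lengths: q runs 5, 8, 11, 14, 17; z runs 4, 6, 8, 10, 12; c runs 3, 4, 5, 6, 7; u runs 4, 5, 6, 7, 8 — each is linear in n, where the shown terms are n = 2, 3, 4, 5, 6.
Setting n = 8 gives 23, 16, 9, 10 characters in each block.

qqqqqqqqqqqqqqqqqqqqqqqzzzzzzzzzzzzzzzzcccccccccuuuuuuuuuu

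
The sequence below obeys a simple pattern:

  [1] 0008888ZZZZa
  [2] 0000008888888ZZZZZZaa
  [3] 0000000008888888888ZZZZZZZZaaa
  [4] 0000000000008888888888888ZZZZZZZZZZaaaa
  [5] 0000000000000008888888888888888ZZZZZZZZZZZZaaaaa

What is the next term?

0000000000000000008888888888888888888ZZZZZZZZZZZZZZaaaaaa

Each string has the form 0^{3n} 8^{3n+1} Z^{2n+2} a^{n} (n = 1, 2, …).
Setting n = 6 gives 18, 19, 14, 6 characters in each block.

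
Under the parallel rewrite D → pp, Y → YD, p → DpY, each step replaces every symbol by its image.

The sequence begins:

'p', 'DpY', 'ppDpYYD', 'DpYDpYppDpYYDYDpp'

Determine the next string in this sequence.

Rewriting the 17 symbols of DpYDpYppDpYYDYDpp one by one yields pp DpY YD pp DpY YD DpY DpY pp DpY YD YD pp YD pp DpY DpY; concatenated:

ppDpYYDppDpYYDDpYDpYppDpYYDYDppYDppDpYDpY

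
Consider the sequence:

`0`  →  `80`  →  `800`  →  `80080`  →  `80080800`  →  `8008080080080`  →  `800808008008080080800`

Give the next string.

8008080080080800808008008080080080

This is a Fibonacci-style word recurrence s(k) = s(k−1)·s(k−2): e.g. 80·0 = 800.
The next term joins 800808008008080080800 and 8008080080080.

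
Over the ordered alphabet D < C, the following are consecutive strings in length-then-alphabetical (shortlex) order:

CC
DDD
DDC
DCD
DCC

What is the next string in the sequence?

Treat DCC as a base-2 numeral over the given alphabet and add one, carrying through any trailing C's.

CDD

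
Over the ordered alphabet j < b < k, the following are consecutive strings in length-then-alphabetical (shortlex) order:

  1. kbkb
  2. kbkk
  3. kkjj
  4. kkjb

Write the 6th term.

kkbj

Advancing 2 positions from kkjb through kkjb → kkjk reaches term 6.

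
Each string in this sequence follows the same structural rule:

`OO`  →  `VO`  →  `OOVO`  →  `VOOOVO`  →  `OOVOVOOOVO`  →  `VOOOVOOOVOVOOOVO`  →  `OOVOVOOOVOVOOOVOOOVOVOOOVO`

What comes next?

VOOOVOOOVOVOOOVOOOVOVOOOVOVOOOVOOOVOVOOOVO

Each term (from the third on) is the two preceding terms concatenated in order: term 3 = OO·VO = OOVO.
So term 8 is VOOOVOOOVOVOOOVO·OOVOVOOOVOVOOOVOOOVOVOOOVO.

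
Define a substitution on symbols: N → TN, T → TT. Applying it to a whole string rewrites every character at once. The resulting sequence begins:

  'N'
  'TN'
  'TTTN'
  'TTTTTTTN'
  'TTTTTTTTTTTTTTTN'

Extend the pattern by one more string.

TTTTTTTTTTTTTTTTTTTTTTTTTTTTTTTN

Applying the rule to each of the 16 symbols of TTTTTTTTTTTTTTTN gives the pieces TT TT TT TT TT TT TT TT TT TT TT TT TT TT TT TN, which concatenate to the answer.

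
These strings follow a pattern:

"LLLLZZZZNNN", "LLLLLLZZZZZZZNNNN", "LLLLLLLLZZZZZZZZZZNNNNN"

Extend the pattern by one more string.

LLLLLLLLLLZZZZZZZZZZZZZNNNNNN

The n-th term is 2n+2 L's then 3n+1 Z's then n+2 N's (n = 1, 2, …).
For the next term, n = 4, so the run lengths are 10, 13, 6.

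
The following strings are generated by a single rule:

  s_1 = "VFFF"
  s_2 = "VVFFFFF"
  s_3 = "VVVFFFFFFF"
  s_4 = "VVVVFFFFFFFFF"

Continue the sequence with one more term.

VVVVVFFFFFFFFFFF

The n-th term is n V's then 2n+1 F's (n = 1, 2, …).
Setting n = 5 gives 5, 11 characters in each block.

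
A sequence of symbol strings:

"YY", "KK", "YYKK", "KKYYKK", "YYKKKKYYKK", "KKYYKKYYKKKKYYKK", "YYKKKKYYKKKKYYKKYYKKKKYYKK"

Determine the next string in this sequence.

From term 3 onward, concatenate the second-to-last term with the last: YY·KK = YYKK, KK·YYKK = KKYYKK, …
So term 8 is KKYYKKYYKKKKYYKK·YYKKKKYYKKKKYYKKYYKKKKYYKK.

KKYYKKYYKKKKYYKKYYKKKKYYKKKKYYKKYYKKKKYYKK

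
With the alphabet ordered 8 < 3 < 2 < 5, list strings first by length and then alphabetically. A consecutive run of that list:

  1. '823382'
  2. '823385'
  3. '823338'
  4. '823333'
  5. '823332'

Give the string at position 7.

823328

Advancing 2 positions from 823332 through 823332 → 823335 reaches term 7.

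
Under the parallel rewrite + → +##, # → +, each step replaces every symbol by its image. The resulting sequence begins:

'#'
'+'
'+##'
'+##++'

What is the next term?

Rewriting each symbol of +##++: +→+##, #→+, #→+, +→+##, +→+##, which concatenates to +## + + +## +##.

+##+++##+##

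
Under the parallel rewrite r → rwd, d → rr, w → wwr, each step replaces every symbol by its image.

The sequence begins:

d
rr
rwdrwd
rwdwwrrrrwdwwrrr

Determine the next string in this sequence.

rwdwwrrrwwrwwrrwdrwdrwdrwdwwrrrwwrwwrrwdrwdrwd

φ(rwdwwrrrrwdwwrrr) expands symbol-by-symbol to rwd wwr rr wwr wwr rwd rwd rwd rwd wwr rr wwr wwr rwd rwd rwd; joining the 16 pieces gives the next term.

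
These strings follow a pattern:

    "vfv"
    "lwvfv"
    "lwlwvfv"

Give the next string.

Each term is the previous one with lw prepended.
Applying this once more to lwlwvfv:

lwlwlwvfv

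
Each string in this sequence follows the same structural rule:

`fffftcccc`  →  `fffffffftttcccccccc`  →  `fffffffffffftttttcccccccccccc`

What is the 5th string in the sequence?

Term n consists of 4n f's, followed by 2n-1 t's, followed by 4n c's (n = 1, 2, …).
At n = 5 the blocks have lengths 20, 9, 20.

fffffffffffffffffffftttttttttcccccccccccccccccccc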